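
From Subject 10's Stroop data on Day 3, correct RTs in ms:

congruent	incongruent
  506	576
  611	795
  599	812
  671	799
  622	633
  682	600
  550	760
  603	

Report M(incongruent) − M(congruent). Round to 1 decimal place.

M(congruent) = 4844/8 = 605.500
M(incongruent) = 4975/7 = 710.714
Difference = 710.714 − 605.500 = 105.214 ms

105.2 ms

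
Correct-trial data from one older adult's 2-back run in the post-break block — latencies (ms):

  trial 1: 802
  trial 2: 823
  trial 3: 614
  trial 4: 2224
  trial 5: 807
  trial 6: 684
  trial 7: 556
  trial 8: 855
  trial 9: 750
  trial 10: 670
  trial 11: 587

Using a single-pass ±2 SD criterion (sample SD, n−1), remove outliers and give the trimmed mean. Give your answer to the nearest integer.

715 ms

n = 11, ΣRT = 9372, M = 852.000
Σ(x−M)² = 2173996.00; s = √(2173996.00/10) = 466.261
Cutoffs: 852.000 ± 2·466.261 → [-80.5, 1784.5]
Outside: 2224 → excluded.
Retained (n=10): Σ = 7148, mean = 7148/10 = 714.800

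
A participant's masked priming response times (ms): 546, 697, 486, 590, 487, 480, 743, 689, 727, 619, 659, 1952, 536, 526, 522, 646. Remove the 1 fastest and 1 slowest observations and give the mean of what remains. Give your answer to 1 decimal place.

Sorted: 480, 486, 487, 522, 526, 536, 546, 590, 619, 646, 659, 689, 697, 727, 743, 1952
Drop lowest 1 (480) and highest 1 (1952)
Remaining (n=14): Σ = 8473, mean = 8473/14 = 605.214

605.2 ms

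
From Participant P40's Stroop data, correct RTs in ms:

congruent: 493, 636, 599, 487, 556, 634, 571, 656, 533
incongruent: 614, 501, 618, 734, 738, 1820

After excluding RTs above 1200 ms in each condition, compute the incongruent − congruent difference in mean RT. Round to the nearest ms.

incongruent: exclude 1820
M(congruent) = 5165/9 = 573.889
M(incongruent) = 3205/5 = 641.000
Difference = 641.000 − 573.889 = 67.111 ms

67 ms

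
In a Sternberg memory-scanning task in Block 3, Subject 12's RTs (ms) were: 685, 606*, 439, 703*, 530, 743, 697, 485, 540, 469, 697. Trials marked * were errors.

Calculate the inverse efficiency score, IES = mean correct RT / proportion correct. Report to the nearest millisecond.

718 ms

Correct trials (n=9): 685, 439, 530, 743, 697, 485, 540, 469, 697
Mean correct RT = 5285/9 = 587.2222 ms
Proportion correct = 9/11
IES = 587.2222 / (9/11) = 717.716 ms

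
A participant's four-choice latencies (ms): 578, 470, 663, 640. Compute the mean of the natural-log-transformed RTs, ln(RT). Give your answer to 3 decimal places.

ln(RT): 6.3596, 6.1527, 6.4968, 6.4615
Σ ln(RT) = 25.4705
Mean = 25.4705/4 = 6.36764

6.368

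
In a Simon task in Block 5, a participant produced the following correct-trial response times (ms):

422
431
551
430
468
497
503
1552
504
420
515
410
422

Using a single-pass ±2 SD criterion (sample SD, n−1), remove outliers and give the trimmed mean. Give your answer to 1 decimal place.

n = 13, ΣRT = 7125, M = 548.077
Σ(x−M)² = 1116868.92; s = √(1116868.92/12) = 305.078
Cutoffs: 548.077 ± 2·305.078 → [-62.1, 1158.2]
Outside: 1552 → excluded.
Retained (n=12): Σ = 5573, mean = 5573/12 = 464.417

464.4 ms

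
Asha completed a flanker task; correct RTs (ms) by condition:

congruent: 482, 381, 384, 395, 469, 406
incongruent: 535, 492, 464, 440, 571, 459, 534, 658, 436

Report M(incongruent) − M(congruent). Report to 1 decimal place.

M(congruent) = 2517/6 = 419.500
M(incongruent) = 4589/9 = 509.889
Difference = 509.889 − 419.500 = 90.389 ms

90.4 ms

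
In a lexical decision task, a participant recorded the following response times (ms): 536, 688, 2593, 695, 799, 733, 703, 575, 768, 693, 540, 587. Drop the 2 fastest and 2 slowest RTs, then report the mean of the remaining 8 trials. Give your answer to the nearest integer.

680 ms

Sorted: 536, 540, 575, 587, 688, 693, 695, 703, 733, 768, 799, 2593
Drop lowest 2 (536, 540) and highest 2 (799, 2593)
Remaining (n=8): Σ = 5442, mean = 5442/8 = 680.250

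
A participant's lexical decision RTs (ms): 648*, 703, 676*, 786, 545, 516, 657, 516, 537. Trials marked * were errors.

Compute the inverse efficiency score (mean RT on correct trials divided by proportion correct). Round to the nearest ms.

Correct trials (n=7): 703, 786, 545, 516, 657, 516, 537
Mean correct RT = 4260/7 = 608.5714 ms
Proportion correct = 7/9
IES = 608.5714 / (7/9) = 782.449 ms

782 ms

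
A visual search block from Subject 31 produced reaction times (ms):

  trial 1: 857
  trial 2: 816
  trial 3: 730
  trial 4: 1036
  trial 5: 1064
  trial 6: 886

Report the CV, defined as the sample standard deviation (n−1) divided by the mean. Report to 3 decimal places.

0.144

n = 6, Σ = 5389, M = 898.1667
Σ(x−M)² = 83372.833; s = √(83372.833/5) = 129.1300
CV = 129.1300 / 898.1667 = 0.14377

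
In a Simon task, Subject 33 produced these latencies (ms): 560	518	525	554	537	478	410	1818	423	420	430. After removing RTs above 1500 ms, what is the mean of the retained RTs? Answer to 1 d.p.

Excluded: 1818
Retained (n=10): Σ = 4855
Mean = 4855/10 = 485.5000

485.5 ms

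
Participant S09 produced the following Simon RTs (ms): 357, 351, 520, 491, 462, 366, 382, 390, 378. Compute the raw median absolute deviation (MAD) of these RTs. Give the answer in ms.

Sorted: 351, 357, 366, 378, 382, 390, 462, 491, 520 → median = 382
|x − 382|: 25, 31, 138, 109, 80, 16, 0, 8, 4
Sorted deviations: 0, 4, 8, 16, 25, 31, 80, 109, 138 → MAD = 25

25 ms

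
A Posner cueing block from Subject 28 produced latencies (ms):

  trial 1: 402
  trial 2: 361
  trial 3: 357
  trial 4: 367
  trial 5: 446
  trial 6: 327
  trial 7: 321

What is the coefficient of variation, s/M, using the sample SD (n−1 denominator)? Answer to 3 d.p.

0.118

n = 7, Σ = 2581, M = 368.7143
Σ(x−M)² = 11297.429; s = √(11297.429/6) = 43.3925
CV = 43.3925 / 368.7143 = 0.11769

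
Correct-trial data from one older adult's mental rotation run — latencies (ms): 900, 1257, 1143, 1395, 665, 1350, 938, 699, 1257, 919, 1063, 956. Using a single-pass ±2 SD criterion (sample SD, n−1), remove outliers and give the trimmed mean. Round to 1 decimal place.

1045.2 ms

n = 12, ΣRT = 12542, M = 1045.167
Σ(x−M)² = 635727.67; s = √(635727.67/11) = 240.403
Cutoffs: 1045.167 ± 2·240.403 → [564.4, 1526.0]
No RTs fall outside the cutoffs; all 12 retained. Mean = 12542/12 = 1045.167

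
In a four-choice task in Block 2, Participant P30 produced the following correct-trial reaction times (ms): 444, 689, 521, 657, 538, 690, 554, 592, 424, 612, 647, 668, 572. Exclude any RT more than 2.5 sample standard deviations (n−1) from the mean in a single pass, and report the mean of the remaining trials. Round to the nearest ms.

n = 13, ΣRT = 7608, M = 585.231
Σ(x−M)² = 91772.31; s = √(91772.31/12) = 87.451
Cutoffs: 585.231 ± 2.5·87.451 → [366.6, 803.9]
No RTs fall outside the cutoffs; all 13 retained. Mean = 7608/13 = 585.231

585 ms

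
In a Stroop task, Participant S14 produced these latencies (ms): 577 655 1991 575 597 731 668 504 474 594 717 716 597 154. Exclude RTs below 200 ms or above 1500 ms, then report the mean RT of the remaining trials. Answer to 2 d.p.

617.08 ms

Excluded: 154, 1991
Retained (n=12): Σ = 7405
Mean = 7405/12 = 617.0833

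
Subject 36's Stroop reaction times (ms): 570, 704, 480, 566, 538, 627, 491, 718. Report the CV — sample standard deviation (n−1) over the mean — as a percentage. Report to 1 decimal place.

15.3%

n = 8, Σ = 4694, M = 586.7500
Σ(x−M)² = 56245.500; s = √(56245.500/7) = 89.6386
CV = 89.6386 / 586.7500 = 0.15277 = 15.277%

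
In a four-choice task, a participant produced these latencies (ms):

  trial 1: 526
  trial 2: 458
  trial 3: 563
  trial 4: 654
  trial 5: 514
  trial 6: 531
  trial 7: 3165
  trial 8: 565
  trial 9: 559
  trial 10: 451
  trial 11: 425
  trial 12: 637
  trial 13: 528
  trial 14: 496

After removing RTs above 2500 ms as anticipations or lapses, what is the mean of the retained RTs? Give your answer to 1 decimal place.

Excluded: 3165
Retained (n=13): Σ = 6907
Mean = 6907/13 = 531.3077

531.3 ms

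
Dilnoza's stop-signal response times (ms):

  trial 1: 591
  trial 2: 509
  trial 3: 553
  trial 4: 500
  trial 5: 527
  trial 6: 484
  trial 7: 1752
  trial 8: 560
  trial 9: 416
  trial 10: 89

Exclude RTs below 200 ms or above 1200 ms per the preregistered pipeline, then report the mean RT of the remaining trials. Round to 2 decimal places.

Excluded: 89, 1752
Retained (n=8): Σ = 4140
Mean = 4140/8 = 517.5000

517.50 ms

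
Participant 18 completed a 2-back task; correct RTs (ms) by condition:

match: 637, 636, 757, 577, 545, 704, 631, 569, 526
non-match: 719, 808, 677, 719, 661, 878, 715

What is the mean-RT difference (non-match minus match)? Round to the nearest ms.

M(match) = 5582/9 = 620.222
M(non-match) = 5177/7 = 739.571
Difference = 739.571 − 620.222 = 119.349 ms

119 ms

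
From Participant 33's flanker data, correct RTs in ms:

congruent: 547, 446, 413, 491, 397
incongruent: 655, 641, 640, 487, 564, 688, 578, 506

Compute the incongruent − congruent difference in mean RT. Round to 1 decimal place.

M(congruent) = 2294/5 = 458.800
M(incongruent) = 4759/8 = 594.875
Difference = 594.875 − 458.800 = 136.075 ms

136.1 ms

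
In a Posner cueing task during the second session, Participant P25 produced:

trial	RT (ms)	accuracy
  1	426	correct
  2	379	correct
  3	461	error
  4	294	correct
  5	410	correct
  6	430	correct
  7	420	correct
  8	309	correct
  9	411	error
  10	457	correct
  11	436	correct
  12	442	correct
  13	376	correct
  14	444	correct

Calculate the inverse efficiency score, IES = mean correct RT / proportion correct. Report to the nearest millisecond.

Correct trials (n=12): 426, 379, 294, 410, 430, 420, 309, 457, 436, 442, 376, 444
Mean correct RT = 4823/12 = 401.9167 ms
Proportion correct = 12/14
IES = 401.9167 / (12/14) = 468.903 ms

469 ms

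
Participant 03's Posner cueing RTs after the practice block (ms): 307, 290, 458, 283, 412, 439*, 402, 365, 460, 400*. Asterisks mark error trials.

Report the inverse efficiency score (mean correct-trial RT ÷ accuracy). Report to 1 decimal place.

Correct trials (n=8): 307, 290, 458, 283, 412, 402, 365, 460
Mean correct RT = 2977/8 = 372.1250 ms
Proportion correct = 8/10
IES = 372.1250 / (8/10) = 465.156 ms

465.2 ms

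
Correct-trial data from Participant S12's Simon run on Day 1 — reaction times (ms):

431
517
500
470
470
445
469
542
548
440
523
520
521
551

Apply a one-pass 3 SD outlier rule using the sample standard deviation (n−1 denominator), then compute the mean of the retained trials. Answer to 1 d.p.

496.2 ms

n = 14, ΣRT = 6947, M = 496.214
Σ(x−M)² = 22274.36; s = √(22274.36/13) = 41.393
Cutoffs: 496.214 ± 3·41.393 → [372.0, 620.4]
No RTs fall outside the cutoffs; all 14 retained. Mean = 6947/14 = 496.214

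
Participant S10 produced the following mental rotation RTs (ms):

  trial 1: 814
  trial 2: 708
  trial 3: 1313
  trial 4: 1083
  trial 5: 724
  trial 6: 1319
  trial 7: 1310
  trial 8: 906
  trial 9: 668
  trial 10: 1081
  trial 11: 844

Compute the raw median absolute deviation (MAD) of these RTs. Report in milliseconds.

182 ms

Sorted: 668, 708, 724, 814, 844, 906, 1081, 1083, 1310, 1313, 1319 → median = 906
|x − 906|: 92, 198, 407, 177, 182, 413, 404, 0, 238, 175, 62
Sorted deviations: 0, 62, 92, 175, 177, 182, 198, 238, 404, 407, 413 → MAD = 182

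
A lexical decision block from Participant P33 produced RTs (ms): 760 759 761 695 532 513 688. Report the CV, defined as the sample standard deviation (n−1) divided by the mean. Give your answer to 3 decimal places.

n = 7, Σ = 4708, M = 672.5714
Σ(x−M)² = 68897.714; s = √(68897.714/6) = 107.1585
CV = 107.1585 / 672.5714 = 0.15933

0.159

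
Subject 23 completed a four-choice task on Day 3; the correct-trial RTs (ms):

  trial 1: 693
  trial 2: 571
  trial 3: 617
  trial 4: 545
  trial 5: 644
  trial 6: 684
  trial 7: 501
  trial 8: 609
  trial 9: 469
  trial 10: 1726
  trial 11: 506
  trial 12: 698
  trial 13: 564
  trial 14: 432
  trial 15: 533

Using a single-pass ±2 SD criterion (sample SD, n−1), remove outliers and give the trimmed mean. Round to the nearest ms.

576 ms

n = 15, ΣRT = 9792, M = 652.800
Σ(x−M)² = 1327346.40; s = √(1327346.40/14) = 307.913
Cutoffs: 652.800 ± 2·307.913 → [37.0, 1268.6]
Outside: 1726 → excluded.
Retained (n=14): Σ = 8066, mean = 8066/14 = 576.143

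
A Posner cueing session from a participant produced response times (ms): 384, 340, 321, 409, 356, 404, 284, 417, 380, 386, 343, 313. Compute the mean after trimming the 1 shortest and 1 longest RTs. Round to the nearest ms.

364 ms

Sorted: 284, 313, 321, 340, 343, 356, 380, 384, 386, 404, 409, 417
Drop lowest 1 (284) and highest 1 (417)
Remaining (n=10): Σ = 3636, mean = 3636/10 = 363.600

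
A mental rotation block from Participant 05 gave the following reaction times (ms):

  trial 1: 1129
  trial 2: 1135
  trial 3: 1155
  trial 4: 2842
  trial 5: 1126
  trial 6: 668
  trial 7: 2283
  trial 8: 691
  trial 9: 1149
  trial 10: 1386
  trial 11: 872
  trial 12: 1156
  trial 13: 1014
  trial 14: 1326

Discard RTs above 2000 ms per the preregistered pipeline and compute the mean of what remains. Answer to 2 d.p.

Excluded: 2283, 2842
Retained (n=12): Σ = 12807
Mean = 12807/12 = 1067.2500

1067.25 ms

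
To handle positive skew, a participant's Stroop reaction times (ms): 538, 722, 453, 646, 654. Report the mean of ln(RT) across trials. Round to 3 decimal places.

6.388

ln(RT): 6.2879, 6.5820, 6.1159, 6.4708, 6.4831
Σ ln(RT) = 31.9397
Mean = 31.9397/5 = 6.38794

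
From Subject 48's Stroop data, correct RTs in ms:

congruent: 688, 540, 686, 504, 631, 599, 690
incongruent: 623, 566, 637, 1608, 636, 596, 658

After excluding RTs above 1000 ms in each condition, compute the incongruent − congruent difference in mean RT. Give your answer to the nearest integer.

incongruent: exclude 1608
M(congruent) = 4338/7 = 619.714
M(incongruent) = 3716/6 = 619.333
Difference = 619.333 − 619.714 = -0.381 ms

0 ms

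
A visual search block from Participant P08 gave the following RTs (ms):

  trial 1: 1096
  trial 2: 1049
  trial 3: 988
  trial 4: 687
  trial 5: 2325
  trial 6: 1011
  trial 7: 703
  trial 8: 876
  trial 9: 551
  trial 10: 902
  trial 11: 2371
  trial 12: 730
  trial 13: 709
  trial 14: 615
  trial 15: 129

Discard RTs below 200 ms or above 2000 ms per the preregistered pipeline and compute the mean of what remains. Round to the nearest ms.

826 ms

Excluded: 129, 2325, 2371
Retained (n=12): Σ = 9917
Mean = 9917/12 = 826.4167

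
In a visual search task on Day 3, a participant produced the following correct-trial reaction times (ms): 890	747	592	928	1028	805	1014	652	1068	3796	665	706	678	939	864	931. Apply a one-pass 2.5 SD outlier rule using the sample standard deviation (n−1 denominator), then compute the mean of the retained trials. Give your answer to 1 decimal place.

n = 16, ΣRT = 16303, M = 1018.938
Σ(x−M)² = 8553690.94; s = √(8553690.94/15) = 755.146
Cutoffs: 1018.938 ± 2.5·755.146 → [-868.9, 2906.8]
Outside: 3796 → excluded.
Retained (n=15): Σ = 12507, mean = 12507/15 = 833.800

833.8 ms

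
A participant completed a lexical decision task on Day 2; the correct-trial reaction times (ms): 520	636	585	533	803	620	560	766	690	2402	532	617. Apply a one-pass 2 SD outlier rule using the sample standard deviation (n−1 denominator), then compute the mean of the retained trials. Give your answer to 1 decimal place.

n = 12, ΣRT = 9264, M = 772.000
Σ(x−M)² = 2988384.00; s = √(2988384.00/11) = 521.221
Cutoffs: 772.000 ± 2·521.221 → [-270.4, 1814.4]
Outside: 2402 → excluded.
Retained (n=11): Σ = 6862, mean = 6862/11 = 623.818

623.8 ms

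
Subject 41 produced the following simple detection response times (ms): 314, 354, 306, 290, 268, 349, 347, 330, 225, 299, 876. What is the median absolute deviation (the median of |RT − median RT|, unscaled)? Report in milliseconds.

Sorted: 225, 268, 290, 299, 306, 314, 330, 347, 349, 354, 876 → median = 314
|x − 314|: 0, 40, 8, 24, 46, 35, 33, 16, 89, 15, 562
Sorted deviations: 0, 8, 15, 16, 24, 33, 35, 40, 46, 89, 562 → MAD = 33

33 ms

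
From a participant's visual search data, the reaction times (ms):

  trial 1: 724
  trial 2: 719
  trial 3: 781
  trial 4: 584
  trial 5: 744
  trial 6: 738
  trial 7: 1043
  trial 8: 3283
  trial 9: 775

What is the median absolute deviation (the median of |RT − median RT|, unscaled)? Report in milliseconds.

31 ms

Sorted: 584, 719, 724, 738, 744, 775, 781, 1043, 3283 → median = 744
|x − 744|: 20, 25, 37, 160, 0, 6, 299, 2539, 31
Sorted deviations: 0, 6, 20, 25, 31, 37, 160, 299, 2539 → MAD = 31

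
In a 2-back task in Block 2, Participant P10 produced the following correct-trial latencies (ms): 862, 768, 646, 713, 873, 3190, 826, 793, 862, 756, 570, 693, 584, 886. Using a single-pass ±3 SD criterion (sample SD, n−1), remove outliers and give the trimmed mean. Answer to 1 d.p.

756.3 ms

n = 14, ΣRT = 13022, M = 930.143
Σ(x−M)² = 5641367.71; s = √(5641367.71/13) = 658.750
Cutoffs: 930.143 ± 3·658.750 → [-1046.1, 2906.4]
Outside: 3190 → excluded.
Retained (n=13): Σ = 9832, mean = 9832/13 = 756.308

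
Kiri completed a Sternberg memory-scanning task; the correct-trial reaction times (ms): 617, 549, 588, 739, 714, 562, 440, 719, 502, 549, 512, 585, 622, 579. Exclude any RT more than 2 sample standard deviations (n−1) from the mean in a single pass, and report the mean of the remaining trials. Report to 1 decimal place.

591.2 ms

n = 14, ΣRT = 8277, M = 591.214
Σ(x−M)² = 96574.36; s = √(96574.36/13) = 86.190
Cutoffs: 591.214 ± 2·86.190 → [418.8, 763.6]
No RTs fall outside the cutoffs; all 14 retained. Mean = 8277/14 = 591.214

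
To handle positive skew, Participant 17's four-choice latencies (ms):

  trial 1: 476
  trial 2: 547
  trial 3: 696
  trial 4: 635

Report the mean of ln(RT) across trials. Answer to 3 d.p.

6.367

ln(RT): 6.1654, 6.3044, 6.5453, 6.4536
Σ ln(RT) = 25.4688
Mean = 25.4688/4 = 6.36721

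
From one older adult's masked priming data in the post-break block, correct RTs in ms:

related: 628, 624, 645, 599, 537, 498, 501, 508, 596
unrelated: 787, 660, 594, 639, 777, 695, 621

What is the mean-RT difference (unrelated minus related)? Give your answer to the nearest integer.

111 ms

M(related) = 5136/9 = 570.667
M(unrelated) = 4773/7 = 681.857
Difference = 681.857 − 570.667 = 111.190 ms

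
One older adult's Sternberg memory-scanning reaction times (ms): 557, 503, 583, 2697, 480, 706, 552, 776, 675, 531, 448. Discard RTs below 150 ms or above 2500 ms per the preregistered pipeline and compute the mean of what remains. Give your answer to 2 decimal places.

Excluded: 2697
Retained (n=10): Σ = 5811
Mean = 5811/10 = 581.1000

581.10 ms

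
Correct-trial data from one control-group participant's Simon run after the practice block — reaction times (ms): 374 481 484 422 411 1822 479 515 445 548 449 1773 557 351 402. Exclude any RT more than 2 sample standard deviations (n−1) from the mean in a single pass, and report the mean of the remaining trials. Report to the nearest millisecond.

455 ms

n = 15, ΣRT = 9513, M = 634.200
Σ(x−M)² = 3172216.40; s = √(3172216.40/14) = 476.011
Cutoffs: 634.200 ± 2·476.011 → [-317.8, 1586.2]
Outside: 1773, 1822 → excluded.
Retained (n=13): Σ = 5918, mean = 5918/13 = 455.231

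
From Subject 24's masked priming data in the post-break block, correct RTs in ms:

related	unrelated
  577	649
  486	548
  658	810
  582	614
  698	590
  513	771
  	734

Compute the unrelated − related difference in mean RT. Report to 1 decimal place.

88.0 ms

M(related) = 3514/6 = 585.667
M(unrelated) = 4716/7 = 673.714
Difference = 673.714 − 585.667 = 88.048 ms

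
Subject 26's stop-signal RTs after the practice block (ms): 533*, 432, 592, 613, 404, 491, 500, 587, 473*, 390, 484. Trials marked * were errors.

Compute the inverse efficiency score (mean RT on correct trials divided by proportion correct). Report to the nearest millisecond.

Correct trials (n=9): 432, 592, 613, 404, 491, 500, 587, 390, 484
Mean correct RT = 4493/9 = 499.2222 ms
Proportion correct = 9/11
IES = 499.2222 / (9/11) = 610.160 ms

610 ms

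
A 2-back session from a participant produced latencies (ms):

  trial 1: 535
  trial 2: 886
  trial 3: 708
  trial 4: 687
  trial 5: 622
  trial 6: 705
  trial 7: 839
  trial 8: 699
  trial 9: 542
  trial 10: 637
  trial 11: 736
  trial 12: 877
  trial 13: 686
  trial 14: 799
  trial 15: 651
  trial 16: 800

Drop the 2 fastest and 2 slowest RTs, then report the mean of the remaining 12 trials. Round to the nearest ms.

714 ms

Sorted: 535, 542, 622, 637, 651, 686, 687, 699, 705, 708, 736, 799, 800, 839, 877, 886
Drop lowest 2 (535, 542) and highest 2 (877, 886)
Remaining (n=12): Σ = 8569, mean = 8569/12 = 714.083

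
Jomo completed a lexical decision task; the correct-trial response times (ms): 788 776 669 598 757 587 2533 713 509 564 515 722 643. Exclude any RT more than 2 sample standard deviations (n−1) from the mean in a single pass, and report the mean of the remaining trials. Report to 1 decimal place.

n = 13, ΣRT = 10374, M = 798.000
Σ(x−M)² = 3369044.00; s = √(3369044.00/12) = 529.862
Cutoffs: 798.000 ± 2·529.862 → [-261.7, 1857.7]
Outside: 2533 → excluded.
Retained (n=12): Σ = 7841, mean = 7841/12 = 653.417

653.4 ms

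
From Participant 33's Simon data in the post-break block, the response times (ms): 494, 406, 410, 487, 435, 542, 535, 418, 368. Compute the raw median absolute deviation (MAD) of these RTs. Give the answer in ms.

52 ms

Sorted: 368, 406, 410, 418, 435, 487, 494, 535, 542 → median = 435
|x − 435|: 59, 29, 25, 52, 0, 107, 100, 17, 67
Sorted deviations: 0, 17, 25, 29, 52, 59, 67, 100, 107 → MAD = 52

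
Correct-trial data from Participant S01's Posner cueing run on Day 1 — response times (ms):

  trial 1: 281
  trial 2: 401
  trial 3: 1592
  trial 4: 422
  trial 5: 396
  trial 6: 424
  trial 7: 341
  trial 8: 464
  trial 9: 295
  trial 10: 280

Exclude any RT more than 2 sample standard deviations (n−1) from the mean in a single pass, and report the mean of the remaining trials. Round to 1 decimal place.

367.1 ms

n = 10, ΣRT = 4896, M = 489.600
Σ(x−M)² = 1388822.40; s = √(1388822.40/9) = 392.828
Cutoffs: 489.600 ± 2·392.828 → [-296.1, 1275.3]
Outside: 1592 → excluded.
Retained (n=9): Σ = 3304, mean = 3304/9 = 367.111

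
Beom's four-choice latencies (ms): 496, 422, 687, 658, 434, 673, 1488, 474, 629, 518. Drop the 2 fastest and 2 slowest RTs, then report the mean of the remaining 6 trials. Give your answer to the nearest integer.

Sorted: 422, 434, 474, 496, 518, 629, 658, 673, 687, 1488
Drop lowest 2 (422, 434) and highest 2 (687, 1488)
Remaining (n=6): Σ = 3448, mean = 3448/6 = 574.667

575 ms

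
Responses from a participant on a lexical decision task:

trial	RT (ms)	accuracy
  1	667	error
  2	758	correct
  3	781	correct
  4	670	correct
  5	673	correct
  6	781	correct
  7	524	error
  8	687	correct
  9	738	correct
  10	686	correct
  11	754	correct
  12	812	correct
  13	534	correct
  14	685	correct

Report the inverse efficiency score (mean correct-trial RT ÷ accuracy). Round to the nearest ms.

Correct trials (n=12): 758, 781, 670, 673, 781, 687, 738, 686, 754, 812, 534, 685
Mean correct RT = 8559/12 = 713.2500 ms
Proportion correct = 12/14
IES = 713.2500 / (12/14) = 832.125 ms

832 ms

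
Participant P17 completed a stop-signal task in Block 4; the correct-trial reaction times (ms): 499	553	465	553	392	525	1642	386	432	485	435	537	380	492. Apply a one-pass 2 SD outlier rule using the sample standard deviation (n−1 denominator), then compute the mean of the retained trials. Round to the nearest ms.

472 ms

n = 14, ΣRT = 7776, M = 555.429
Σ(x−M)² = 1318187.43; s = √(1318187.43/13) = 318.432
Cutoffs: 555.429 ± 2·318.432 → [-81.4, 1192.3]
Outside: 1642 → excluded.
Retained (n=13): Σ = 6134, mean = 6134/13 = 471.846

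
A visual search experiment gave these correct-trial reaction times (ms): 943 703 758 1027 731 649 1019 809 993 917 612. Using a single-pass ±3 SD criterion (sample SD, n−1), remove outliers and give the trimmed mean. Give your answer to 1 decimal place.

n = 11, ΣRT = 9161, M = 832.818
Σ(x−M)² = 233189.64; s = √(233189.64/10) = 152.705
Cutoffs: 832.818 ± 3·152.705 → [374.7, 1290.9]
No RTs fall outside the cutoffs; all 11 retained. Mean = 9161/11 = 832.818

832.8 ms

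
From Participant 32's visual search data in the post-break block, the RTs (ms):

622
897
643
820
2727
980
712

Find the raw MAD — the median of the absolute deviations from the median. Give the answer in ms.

160 ms

Sorted: 622, 643, 712, 820, 897, 980, 2727 → median = 820
|x − 820|: 198, 77, 177, 0, 1907, 160, 108
Sorted deviations: 0, 77, 108, 160, 177, 198, 1907 → MAD = 160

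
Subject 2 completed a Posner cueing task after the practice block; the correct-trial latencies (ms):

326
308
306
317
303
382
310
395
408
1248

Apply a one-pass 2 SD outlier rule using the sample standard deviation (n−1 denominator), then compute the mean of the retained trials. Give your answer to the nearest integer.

n = 10, ΣRT = 4303, M = 430.300
Σ(x−M)² = 757510.10; s = √(757510.10/9) = 290.117
Cutoffs: 430.300 ± 2·290.117 → [-149.9, 1010.5]
Outside: 1248 → excluded.
Retained (n=9): Σ = 3055, mean = 3055/9 = 339.444

339 ms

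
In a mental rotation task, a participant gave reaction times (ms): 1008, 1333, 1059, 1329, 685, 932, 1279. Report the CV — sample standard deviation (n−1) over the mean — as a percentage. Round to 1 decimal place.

22.1%

n = 7, Σ = 7625, M = 1089.2857
Σ(x−M)² = 348561.429; s = √(348561.429/6) = 241.0261
CV = 241.0261 / 1089.2857 = 0.22127 = 22.127%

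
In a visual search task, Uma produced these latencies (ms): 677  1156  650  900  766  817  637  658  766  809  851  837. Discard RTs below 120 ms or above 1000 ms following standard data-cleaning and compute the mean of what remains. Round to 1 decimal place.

760.7 ms

Excluded: 1156
Retained (n=11): Σ = 8368
Mean = 8368/11 = 760.7273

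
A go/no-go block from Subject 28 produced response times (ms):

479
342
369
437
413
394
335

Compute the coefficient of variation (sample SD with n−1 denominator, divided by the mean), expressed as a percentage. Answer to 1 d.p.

13.1%

n = 7, Σ = 2769, M = 395.5714
Σ(x−M)² = 16227.714; s = √(16227.714/6) = 52.0060
CV = 52.0060 / 395.5714 = 0.13147 = 13.147%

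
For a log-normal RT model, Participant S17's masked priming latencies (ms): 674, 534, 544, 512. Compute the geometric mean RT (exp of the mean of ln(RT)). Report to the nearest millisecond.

563 ms

ln(RT): 6.5132, 6.2804, 6.2989, 6.2383
Mean ln(RT) = 25.3309/4 = 6.33272
Geometric mean = exp(6.33272) = 562.69 ms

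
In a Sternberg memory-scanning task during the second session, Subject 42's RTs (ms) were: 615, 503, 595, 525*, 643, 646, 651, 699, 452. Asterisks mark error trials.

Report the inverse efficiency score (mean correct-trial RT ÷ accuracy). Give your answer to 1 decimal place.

Correct trials (n=8): 615, 503, 595, 643, 646, 651, 699, 452
Mean correct RT = 4804/8 = 600.5000 ms
Proportion correct = 8/9
IES = 600.5000 / (8/9) = 675.562 ms

675.6 ms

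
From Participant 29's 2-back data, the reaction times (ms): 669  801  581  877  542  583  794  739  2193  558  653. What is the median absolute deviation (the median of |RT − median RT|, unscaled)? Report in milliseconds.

Sorted: 542, 558, 581, 583, 653, 669, 739, 794, 801, 877, 2193 → median = 669
|x − 669|: 0, 132, 88, 208, 127, 86, 125, 70, 1524, 111, 16
Sorted deviations: 0, 16, 70, 86, 88, 111, 125, 127, 132, 208, 1524 → MAD = 111

111 ms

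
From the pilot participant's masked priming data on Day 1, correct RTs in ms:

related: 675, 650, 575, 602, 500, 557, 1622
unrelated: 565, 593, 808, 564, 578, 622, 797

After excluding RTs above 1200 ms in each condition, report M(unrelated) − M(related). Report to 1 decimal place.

related: exclude 1622
M(related) = 3559/6 = 593.167
M(unrelated) = 4527/7 = 646.714
Difference = 646.714 − 593.167 = 53.548 ms

53.5 ms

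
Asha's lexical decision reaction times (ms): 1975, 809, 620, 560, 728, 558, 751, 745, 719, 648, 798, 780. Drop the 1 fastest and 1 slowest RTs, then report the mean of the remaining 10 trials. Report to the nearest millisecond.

716 ms

Sorted: 558, 560, 620, 648, 719, 728, 745, 751, 780, 798, 809, 1975
Drop lowest 1 (558) and highest 1 (1975)
Remaining (n=10): Σ = 7158, mean = 7158/10 = 715.800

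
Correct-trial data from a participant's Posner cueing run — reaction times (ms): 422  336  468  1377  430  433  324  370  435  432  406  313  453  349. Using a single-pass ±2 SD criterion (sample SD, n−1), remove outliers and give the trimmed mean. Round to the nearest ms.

398 ms

n = 14, ΣRT = 6548, M = 467.714
Σ(x−M)² = 923468.86; s = √(923468.86/13) = 266.526
Cutoffs: 467.714 ± 2·266.526 → [-65.3, 1000.8]
Outside: 1377 → excluded.
Retained (n=13): Σ = 5171, mean = 5171/13 = 397.769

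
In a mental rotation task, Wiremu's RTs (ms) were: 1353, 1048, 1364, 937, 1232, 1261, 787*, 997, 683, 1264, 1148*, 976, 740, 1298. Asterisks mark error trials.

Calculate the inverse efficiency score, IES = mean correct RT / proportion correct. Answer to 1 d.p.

1278.8 ms

Correct trials (n=12): 1353, 1048, 1364, 937, 1232, 1261, 997, 683, 1264, 976, 740, 1298
Mean correct RT = 13153/12 = 1096.0833 ms
Proportion correct = 12/14
IES = 1096.0833 / (12/14) = 1278.764 ms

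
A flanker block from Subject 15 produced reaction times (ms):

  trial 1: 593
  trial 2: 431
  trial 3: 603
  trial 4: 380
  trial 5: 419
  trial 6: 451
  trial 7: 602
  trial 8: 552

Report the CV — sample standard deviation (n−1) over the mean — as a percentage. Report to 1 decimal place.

18.4%

n = 8, Σ = 4031, M = 503.8750
Σ(x−M)² = 60368.875; s = √(60368.875/7) = 92.8662
CV = 92.8662 / 503.8750 = 0.18430 = 18.430%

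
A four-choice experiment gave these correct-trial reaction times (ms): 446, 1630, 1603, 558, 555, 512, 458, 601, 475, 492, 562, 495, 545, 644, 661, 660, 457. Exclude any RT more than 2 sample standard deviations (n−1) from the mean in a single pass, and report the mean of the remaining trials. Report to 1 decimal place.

541.4 ms

n = 17, ΣRT = 11354, M = 667.882
Σ(x−M)² = 2116475.76; s = √(2116475.76/16) = 363.703
Cutoffs: 667.882 ± 2·363.703 → [-59.5, 1395.3]
Outside: 1603, 1630 → excluded.
Retained (n=15): Σ = 8121, mean = 8121/15 = 541.400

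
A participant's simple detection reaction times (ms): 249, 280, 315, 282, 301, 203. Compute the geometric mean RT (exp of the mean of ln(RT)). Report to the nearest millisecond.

269 ms

ln(RT): 5.5175, 5.6348, 5.7526, 5.6419, 5.7071, 5.3132
Mean ln(RT) = 33.5670/6 = 5.59451
Geometric mean = exp(5.59451) = 268.94 ms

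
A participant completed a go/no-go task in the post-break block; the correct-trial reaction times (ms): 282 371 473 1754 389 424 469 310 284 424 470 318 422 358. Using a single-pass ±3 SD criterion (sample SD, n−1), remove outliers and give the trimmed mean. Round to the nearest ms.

n = 14, ΣRT = 6748, M = 482.000
Σ(x−M)² = 1800736.00; s = √(1800736.00/13) = 372.180
Cutoffs: 482.000 ± 3·372.180 → [-634.5, 1598.5]
Outside: 1754 → excluded.
Retained (n=13): Σ = 4994, mean = 4994/13 = 384.154

384 ms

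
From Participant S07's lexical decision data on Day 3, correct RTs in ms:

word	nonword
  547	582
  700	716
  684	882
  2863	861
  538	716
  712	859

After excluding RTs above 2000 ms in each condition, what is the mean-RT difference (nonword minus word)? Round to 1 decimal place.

133.1 ms

word: exclude 2863
M(word) = 3181/5 = 636.200
M(nonword) = 4616/6 = 769.333
Difference = 769.333 − 636.200 = 133.133 ms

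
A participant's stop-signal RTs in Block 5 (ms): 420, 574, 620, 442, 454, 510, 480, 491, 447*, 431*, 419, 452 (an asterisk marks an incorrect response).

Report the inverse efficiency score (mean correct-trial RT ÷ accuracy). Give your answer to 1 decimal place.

Correct trials (n=10): 420, 574, 620, 442, 454, 510, 480, 491, 419, 452
Mean correct RT = 4862/10 = 486.2000 ms
Proportion correct = 10/12
IES = 486.2000 / (10/12) = 583.440 ms

583.4 ms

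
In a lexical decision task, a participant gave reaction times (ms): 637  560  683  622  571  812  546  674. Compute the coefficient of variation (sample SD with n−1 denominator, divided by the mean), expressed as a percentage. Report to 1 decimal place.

n = 8, Σ = 5105, M = 638.1250
Σ(x−M)² = 52890.875; s = √(52890.875/7) = 86.9243
CV = 86.9243 / 638.1250 = 0.13622 = 13.622%

13.6%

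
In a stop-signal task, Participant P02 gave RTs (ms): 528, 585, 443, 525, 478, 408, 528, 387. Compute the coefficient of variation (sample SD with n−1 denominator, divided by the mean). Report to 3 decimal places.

0.141

n = 8, Σ = 3882, M = 485.2500
Σ(x−M)² = 32643.500; s = √(32643.500/7) = 68.2888
CV = 68.2888 / 485.2500 = 0.14073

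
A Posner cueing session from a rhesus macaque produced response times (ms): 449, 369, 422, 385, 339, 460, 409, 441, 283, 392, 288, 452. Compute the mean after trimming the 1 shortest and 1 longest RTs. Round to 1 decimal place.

394.6 ms

Sorted: 283, 288, 339, 369, 385, 392, 409, 422, 441, 449, 452, 460
Drop lowest 1 (283) and highest 1 (460)
Remaining (n=10): Σ = 3946, mean = 3946/10 = 394.600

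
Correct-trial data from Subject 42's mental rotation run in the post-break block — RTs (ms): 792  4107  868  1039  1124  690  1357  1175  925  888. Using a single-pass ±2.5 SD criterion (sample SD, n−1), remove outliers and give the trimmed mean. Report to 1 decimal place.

984.2 ms

n = 10, ΣRT = 12965, M = 1296.500
Σ(x−M)² = 9124254.50; s = √(9124254.50/9) = 1006.879
Cutoffs: 1296.500 ± 2.5·1006.879 → [-1220.7, 3813.7]
Outside: 4107 → excluded.
Retained (n=9): Σ = 8858, mean = 8858/9 = 984.222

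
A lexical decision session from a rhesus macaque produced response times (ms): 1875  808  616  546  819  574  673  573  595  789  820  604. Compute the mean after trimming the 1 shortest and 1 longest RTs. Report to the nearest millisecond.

Sorted: 546, 573, 574, 595, 604, 616, 673, 789, 808, 819, 820, 1875
Drop lowest 1 (546) and highest 1 (1875)
Remaining (n=10): Σ = 6871, mean = 6871/10 = 687.100

687 ms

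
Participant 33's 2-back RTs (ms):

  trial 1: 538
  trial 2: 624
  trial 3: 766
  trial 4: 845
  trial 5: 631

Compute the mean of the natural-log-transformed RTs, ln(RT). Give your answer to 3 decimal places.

6.510

ln(RT): 6.2879, 6.4362, 6.6412, 6.7393, 6.4473
Σ ln(RT) = 32.5518
Mean = 32.5518/5 = 6.51037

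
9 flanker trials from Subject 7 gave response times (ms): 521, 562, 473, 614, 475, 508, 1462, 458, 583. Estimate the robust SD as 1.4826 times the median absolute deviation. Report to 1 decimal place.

Sorted: 458, 473, 475, 508, 521, 562, 583, 614, 1462 → median = 521
|x − 521| sorted: 0, 13, 41, 46, 48, 62, 63, 93, 941 → MAD = 48
Robust SD ≈ 1.4826 × 48 = 71.165

71.2 ms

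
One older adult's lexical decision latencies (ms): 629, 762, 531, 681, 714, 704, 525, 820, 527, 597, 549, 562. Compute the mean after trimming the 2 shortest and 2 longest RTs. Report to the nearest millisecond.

Sorted: 525, 527, 531, 549, 562, 597, 629, 681, 704, 714, 762, 820
Drop lowest 2 (525, 527) and highest 2 (762, 820)
Remaining (n=8): Σ = 4967, mean = 4967/8 = 620.875

621 ms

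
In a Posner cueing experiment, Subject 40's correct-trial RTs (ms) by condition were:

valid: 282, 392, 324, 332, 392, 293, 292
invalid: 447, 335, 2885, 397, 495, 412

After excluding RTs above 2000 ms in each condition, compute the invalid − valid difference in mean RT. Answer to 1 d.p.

invalid: exclude 2885
M(valid) = 2307/7 = 329.571
M(invalid) = 2086/5 = 417.200
Difference = 417.200 − 329.571 = 87.629 ms

87.6 ms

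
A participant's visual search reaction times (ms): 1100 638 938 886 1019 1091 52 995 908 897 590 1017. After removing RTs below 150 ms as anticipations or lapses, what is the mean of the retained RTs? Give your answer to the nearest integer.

Excluded: 52
Retained (n=11): Σ = 10079
Mean = 10079/11 = 916.2727

916 ms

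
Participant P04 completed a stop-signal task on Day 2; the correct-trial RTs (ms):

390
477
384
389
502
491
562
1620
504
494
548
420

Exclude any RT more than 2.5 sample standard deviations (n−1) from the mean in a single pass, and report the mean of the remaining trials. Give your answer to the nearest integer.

n = 12, ΣRT = 6781, M = 565.083
Σ(x−M)² = 1254660.92; s = √(1254660.92/11) = 337.728
Cutoffs: 565.083 ± 2.5·337.728 → [-279.2, 1409.4]
Outside: 1620 → excluded.
Retained (n=11): Σ = 5161, mean = 5161/11 = 469.182

469 ms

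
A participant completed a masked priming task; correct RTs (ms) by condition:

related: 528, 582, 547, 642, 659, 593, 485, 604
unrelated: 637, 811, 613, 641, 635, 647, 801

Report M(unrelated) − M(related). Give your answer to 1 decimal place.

M(related) = 4640/8 = 580.000
M(unrelated) = 4785/7 = 683.571
Difference = 683.571 − 580.000 = 103.571 ms

103.6 ms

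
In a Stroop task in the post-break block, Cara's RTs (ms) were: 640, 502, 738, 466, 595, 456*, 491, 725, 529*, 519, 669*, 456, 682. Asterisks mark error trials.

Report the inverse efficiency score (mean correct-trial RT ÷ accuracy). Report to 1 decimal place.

755.8 ms

Correct trials (n=10): 640, 502, 738, 466, 595, 491, 725, 519, 456, 682
Mean correct RT = 5814/10 = 581.4000 ms
Proportion correct = 10/13
IES = 581.4000 / (10/13) = 755.820 ms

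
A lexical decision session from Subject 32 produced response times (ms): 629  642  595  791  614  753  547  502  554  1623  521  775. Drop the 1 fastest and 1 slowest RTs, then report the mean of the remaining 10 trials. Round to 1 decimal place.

642.1 ms

Sorted: 502, 521, 547, 554, 595, 614, 629, 642, 753, 775, 791, 1623
Drop lowest 1 (502) and highest 1 (1623)
Remaining (n=10): Σ = 6421, mean = 6421/10 = 642.100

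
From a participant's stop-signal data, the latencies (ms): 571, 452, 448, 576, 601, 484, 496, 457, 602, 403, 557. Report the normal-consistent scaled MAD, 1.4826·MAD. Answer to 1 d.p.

Sorted: 403, 448, 452, 457, 484, 496, 557, 571, 576, 601, 602 → median = 496
|x − 496| sorted: 0, 12, 39, 44, 48, 61, 75, 80, 93, 105, 106 → MAD = 61
Robust SD ≈ 1.4826 × 61 = 90.439

90.4 ms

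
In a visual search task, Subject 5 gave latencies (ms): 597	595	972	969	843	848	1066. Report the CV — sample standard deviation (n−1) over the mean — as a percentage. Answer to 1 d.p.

n = 7, Σ = 5890, M = 841.4286
Σ(x−M)² = 204273.714; s = √(204273.714/6) = 184.5145
CV = 184.5145 / 841.4286 = 0.21929 = 21.929%

21.9%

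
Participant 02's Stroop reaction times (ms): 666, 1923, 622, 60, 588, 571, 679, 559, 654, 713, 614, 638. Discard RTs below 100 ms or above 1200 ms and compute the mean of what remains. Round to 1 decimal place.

Excluded: 60, 1923
Retained (n=10): Σ = 6304
Mean = 6304/10 = 630.4000

630.4 ms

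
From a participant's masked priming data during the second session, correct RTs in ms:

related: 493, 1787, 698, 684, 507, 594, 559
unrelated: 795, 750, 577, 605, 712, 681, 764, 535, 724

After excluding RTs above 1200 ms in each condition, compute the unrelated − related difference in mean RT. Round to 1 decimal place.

93.4 ms

related: exclude 1787
M(related) = 3535/6 = 589.167
M(unrelated) = 6143/9 = 682.556
Difference = 682.556 − 589.167 = 93.389 ms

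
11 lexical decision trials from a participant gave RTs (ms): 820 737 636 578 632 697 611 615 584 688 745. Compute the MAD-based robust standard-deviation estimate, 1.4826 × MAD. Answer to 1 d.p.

Sorted: 578, 584, 611, 615, 632, 636, 688, 697, 737, 745, 820 → median = 636
|x − 636| sorted: 0, 4, 21, 25, 52, 52, 58, 61, 101, 109, 184 → MAD = 52
Robust SD ≈ 1.4826 × 52 = 77.095

77.1 ms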